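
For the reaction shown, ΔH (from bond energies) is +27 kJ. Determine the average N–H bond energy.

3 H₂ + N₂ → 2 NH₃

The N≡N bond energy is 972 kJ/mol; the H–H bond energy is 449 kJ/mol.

Let D be the N–H bond energy.
Σ(broken) = 3×449 + 1×972 = 2319
Σ(formed) = 6×D = 6D
ΔH = Σ(broken) − Σ(formed) = (2319) − (6D) = +2319 − 6D
Setting this equal to +27 kJ gives 6D = 2292, so D = 382 kJ/mol.

D(N–H) ≈ 382 kJ/mol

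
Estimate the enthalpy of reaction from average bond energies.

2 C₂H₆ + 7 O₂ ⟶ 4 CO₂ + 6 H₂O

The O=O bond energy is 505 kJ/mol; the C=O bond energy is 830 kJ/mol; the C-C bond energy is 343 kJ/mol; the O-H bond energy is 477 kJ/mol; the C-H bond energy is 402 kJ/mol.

ΔH ≈ −3319 kJ

Bonds broken (reactants):
  C-C: 2 × 343 = 686
  C-H: 12 × 402 = 4824
  O=O: 7 × 505 = 3535
  Σ(broken) = 9045 kJ
Bonds formed (products):
  C=O: 8 × 830 = 6640
  O-H: 12 × 477 = 5724
  Σ(formed) = 12364 kJ
ΔH = Σ(broken) − Σ(formed) = 9045 − 12364 = −3319 kJ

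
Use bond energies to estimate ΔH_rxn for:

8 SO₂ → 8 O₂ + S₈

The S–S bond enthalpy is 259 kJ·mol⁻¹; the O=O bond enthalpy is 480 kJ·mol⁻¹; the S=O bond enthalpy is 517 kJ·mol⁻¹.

Bonds broken (reactants):
  S=O: 16 × 517 = 8272
  Σ(broken) = 8272 kJ
Bonds formed (products):
  O=O: 8 × 480 = 3840
  S–S: 8 × 259 = 2072
  Σ(formed) = 5912 kJ
ΔH = Σ(broken) − Σ(formed) = 8272 − 5912 = +2360 kJ

ΔH ≈ +2360 kJ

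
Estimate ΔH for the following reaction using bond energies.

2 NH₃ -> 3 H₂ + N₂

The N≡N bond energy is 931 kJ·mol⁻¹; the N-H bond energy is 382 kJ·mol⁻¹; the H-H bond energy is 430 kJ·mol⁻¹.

Bonds broken (reactants):
  N-H: 6 × 382 = 2292
  Σ(broken) = 2292 kJ
Bonds formed (products):
  H-H: 3 × 430 = 1290
  N≡N: 1 × 931 = 931
  Σ(formed) = 2221 kJ
ΔH = Σ(broken) − Σ(formed) = 2292 − 2221 = +71 kJ

ΔH ≈ +71 kJ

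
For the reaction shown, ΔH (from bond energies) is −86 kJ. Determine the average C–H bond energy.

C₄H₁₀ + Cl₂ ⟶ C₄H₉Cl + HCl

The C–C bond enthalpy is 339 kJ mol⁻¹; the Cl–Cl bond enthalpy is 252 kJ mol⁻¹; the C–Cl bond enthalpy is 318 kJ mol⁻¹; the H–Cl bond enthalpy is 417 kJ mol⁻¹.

D(C–H) ≈ 397 kJ/mol

Let D be the C–H bond energy.
Σ(broken) = 3×339 + 10×D + 1×252 = 1269 + 10D
Σ(formed) = 3×339 + 1×318 + 9×D + 1×417 = 1752 + 9D
ΔH = Σ(broken) − Σ(formed) = (1269 + 10D) − (1752 + 9D) = −483 + D
Setting this equal to −86 kJ gives D = 397 kJ/mol.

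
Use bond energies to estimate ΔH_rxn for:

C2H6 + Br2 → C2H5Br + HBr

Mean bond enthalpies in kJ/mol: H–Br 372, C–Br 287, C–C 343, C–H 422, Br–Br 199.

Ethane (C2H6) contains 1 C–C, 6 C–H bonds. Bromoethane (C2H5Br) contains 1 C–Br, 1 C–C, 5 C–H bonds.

Bonds broken (reactants):
  Br–Br: 1 × 199 = 199
  C–C: 1 × 343 = 343
  C–H: 6 × 422 = 2532
  Σ(broken) = 3074 kJ
Bonds formed (products):
  C–Br: 1 × 287 = 287
  C–C: 1 × 343 = 343
  C–H: 5 × 422 = 2110
  H–Br: 1 × 372 = 372
  Σ(formed) = 3112 kJ
ΔH = Σ(broken) − Σ(formed) = 3074 − 3112 = −38 kJ

ΔH ≈ −38 kJ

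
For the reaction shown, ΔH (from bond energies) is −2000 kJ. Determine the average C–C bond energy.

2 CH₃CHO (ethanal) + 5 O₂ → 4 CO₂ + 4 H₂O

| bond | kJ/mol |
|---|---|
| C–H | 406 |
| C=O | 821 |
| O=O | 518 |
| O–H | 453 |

D(C–C) ≈ 356 kJ/mol

Let D be the C–C bond energy.
Σ(broken) = 2×D + 8×406 + 2×821 + 5×518 = 7480 + 2D
Σ(formed) = 8×821 + 8×453 = 10192
ΔH = Σ(broken) − Σ(formed) = (7480 + 2D) − (10192) = −2712 + 2D
Setting this equal to −2000 kJ gives 2D = 712, so D = 356 kJ/mol.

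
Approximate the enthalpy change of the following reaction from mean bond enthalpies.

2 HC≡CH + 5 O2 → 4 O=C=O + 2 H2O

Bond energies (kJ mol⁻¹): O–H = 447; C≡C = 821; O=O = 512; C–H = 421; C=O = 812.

ΔH ≈ −2398 kJ

Bonds broken (reactants):
  C≡C: 2 × 821 = 1642
  C–H: 4 × 421 = 1684
  O=O: 5 × 512 = 2560
  Σ(broken) = 5886 kJ
Bonds formed (products):
  C=O: 8 × 812 = 6496
  O–H: 4 × 447 = 1788
  Σ(formed) = 8284 kJ
ΔH = Σ(broken) − Σ(formed) = 5886 − 8284 = −2398 kJ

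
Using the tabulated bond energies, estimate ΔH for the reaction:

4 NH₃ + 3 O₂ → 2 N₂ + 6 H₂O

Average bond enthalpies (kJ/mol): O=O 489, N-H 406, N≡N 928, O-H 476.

Bonds broken (reactants):
  N-H: 12 × 406 = 4872
  O=O: 3 × 489 = 1467
  Σ(broken) = 6339 kJ
Bonds formed (products):
  N≡N: 2 × 928 = 1856
  O-H: 12 × 476 = 5712
  Σ(formed) = 7568 kJ
ΔH = Σ(broken) − Σ(formed) = 6339 − 7568 = −1229 kJ

ΔH ≈ −1229 kJ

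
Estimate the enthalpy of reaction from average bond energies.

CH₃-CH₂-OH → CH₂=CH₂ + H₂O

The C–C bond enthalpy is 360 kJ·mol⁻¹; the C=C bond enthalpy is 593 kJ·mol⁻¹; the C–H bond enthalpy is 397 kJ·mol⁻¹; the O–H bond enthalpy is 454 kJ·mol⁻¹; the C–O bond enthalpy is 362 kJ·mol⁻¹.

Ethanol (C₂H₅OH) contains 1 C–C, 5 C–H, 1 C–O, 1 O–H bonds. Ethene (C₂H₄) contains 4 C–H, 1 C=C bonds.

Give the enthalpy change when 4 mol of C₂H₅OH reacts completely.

ΔH = +288 kJ

Bonds broken (reactants):
  C–C: 1 × 360 = 360
  C–H: 5 × 397 = 1985
  C–O: 1 × 362 = 362
  O–H: 1 × 454 = 454
  Σ(broken) = 3161 kJ
Bonds formed (products):
  C–H: 4 × 397 = 1588
  C=C: 1 × 593 = 593
  O–H: 2 × 454 = 908
  Σ(formed) = 3089 kJ
ΔH = Σ(broken) − Σ(formed) = 3161 − 3089 = +72 kJ
For 4× the reaction as written: 4 × (+72) = +288 kJ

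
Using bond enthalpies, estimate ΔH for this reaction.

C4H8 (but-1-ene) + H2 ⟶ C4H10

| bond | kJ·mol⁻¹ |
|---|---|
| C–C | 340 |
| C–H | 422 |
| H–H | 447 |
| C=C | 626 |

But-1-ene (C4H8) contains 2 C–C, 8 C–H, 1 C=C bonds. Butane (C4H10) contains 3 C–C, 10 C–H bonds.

ΔH ≈ −111 kJ

Bonds broken (reactants):
  C–C: 2 × 340 = 680
  C–H: 8 × 422 = 3376
  C=C: 1 × 626 = 626
  H–H: 1 × 447 = 447
  Σ(broken) = 5129 kJ
Bonds formed (products):
  C–C: 3 × 340 = 1020
  C–H: 10 × 422 = 4220
  Σ(formed) = 5240 kJ
ΔH = Σ(broken) − Σ(formed) = 5129 − 5240 = −111 kJ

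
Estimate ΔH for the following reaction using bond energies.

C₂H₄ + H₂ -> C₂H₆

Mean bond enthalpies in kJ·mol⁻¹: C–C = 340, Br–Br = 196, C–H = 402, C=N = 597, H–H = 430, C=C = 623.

ΔH ≈ −91 kJ

Bonds broken (reactants):
  C–H: 4 × 402 = 1608
  C=C: 1 × 623 = 623
  H–H: 1 × 430 = 430
  Σ(broken) = 2661 kJ
Bonds formed (products):
  C–C: 1 × 340 = 340
  C–H: 6 × 402 = 2412
  Σ(formed) = 2752 kJ
ΔH = Σ(broken) − Σ(formed) = 2661 − 2752 = −91 kJ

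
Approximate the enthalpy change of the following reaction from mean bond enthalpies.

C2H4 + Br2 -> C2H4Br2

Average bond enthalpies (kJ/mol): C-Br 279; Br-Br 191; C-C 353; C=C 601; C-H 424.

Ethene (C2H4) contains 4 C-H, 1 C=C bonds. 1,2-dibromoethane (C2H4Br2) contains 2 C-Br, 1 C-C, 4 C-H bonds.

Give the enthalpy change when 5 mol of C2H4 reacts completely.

ΔH = −595 kJ

Bonds broken (reactants):
  Br-Br: 1 × 191 = 191
  C-H: 4 × 424 = 1696
  C=C: 1 × 601 = 601
  Σ(broken) = 2488 kJ
Bonds formed (products):
  C-Br: 2 × 279 = 558
  C-C: 1 × 353 = 353
  C-H: 4 × 424 = 1696
  Σ(formed) = 2607 kJ
ΔH = Σ(broken) − Σ(formed) = 2488 − 2607 = −119 kJ
For 5× the reaction as written: 5 × (−119) = −595 kJ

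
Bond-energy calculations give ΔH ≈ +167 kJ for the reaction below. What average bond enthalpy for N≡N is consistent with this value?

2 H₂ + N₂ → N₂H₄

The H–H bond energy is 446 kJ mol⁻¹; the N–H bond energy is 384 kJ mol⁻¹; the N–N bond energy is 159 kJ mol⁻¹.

D(N≡N) ≈ 970 kJ/mol

Let D be the N≡N bond energy.
Σ(broken) = 2×446 + 1×D = 892 + D
Σ(formed) = 4×384 + 1×159 = 1695
ΔH = Σ(broken) − Σ(formed) = (892 + D) − (1695) = −803 + D
Setting this equal to +167 kJ gives D = 970 kJ/mol.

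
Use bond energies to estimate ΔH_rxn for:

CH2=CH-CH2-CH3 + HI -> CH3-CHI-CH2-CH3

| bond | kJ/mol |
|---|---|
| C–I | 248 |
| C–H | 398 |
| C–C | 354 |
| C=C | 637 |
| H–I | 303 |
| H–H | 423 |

ΔH ≈ −60 kJ

Bonds broken (reactants):
  C–C: 2 × 354 = 708
  C–H: 8 × 398 = 3184
  C=C: 1 × 637 = 637
  H–I: 1 × 303 = 303
  Σ(broken) = 4832 kJ
Bonds formed (products):
  C–C: 3 × 354 = 1062
  C–H: 9 × 398 = 3582
  C–I: 1 × 248 = 248
  Σ(formed) = 4892 kJ
ΔH = Σ(broken) − Σ(formed) = 4832 − 4892 = −60 kJ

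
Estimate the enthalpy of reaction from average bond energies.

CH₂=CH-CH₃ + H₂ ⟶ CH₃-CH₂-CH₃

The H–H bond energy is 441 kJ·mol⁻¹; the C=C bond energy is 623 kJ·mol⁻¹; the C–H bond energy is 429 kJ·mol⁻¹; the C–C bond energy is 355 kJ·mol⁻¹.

Bonds broken (reactants):
  C–C: 1 × 355 = 355
  C–H: 6 × 429 = 2574
  C=C: 1 × 623 = 623
  H–H: 1 × 441 = 441
  Σ(broken) = 3993 kJ
Bonds formed (products):
  C–C: 2 × 355 = 710
  C–H: 8 × 429 = 3432
  Σ(formed) = 4142 kJ
ΔH = Σ(broken) − Σ(formed) = 3993 − 4142 = −149 kJ

ΔH ≈ −149 kJ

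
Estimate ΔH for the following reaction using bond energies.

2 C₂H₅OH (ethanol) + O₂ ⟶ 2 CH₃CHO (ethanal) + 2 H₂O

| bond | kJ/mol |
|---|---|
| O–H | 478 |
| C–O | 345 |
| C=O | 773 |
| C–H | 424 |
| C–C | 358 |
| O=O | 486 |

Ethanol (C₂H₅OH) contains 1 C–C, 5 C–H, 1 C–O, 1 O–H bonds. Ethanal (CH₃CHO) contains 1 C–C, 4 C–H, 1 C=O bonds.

ΔH ≈ −478 kJ

Bonds broken (reactants):
  C–C: 2 × 358 = 716
  C–H: 10 × 424 = 4240
  C–O: 2 × 345 = 690
  O–H: 2 × 478 = 956
  O=O: 1 × 486 = 486
  Σ(broken) = 7088 kJ
Bonds formed (products):
  C–C: 2 × 358 = 716
  C–H: 8 × 424 = 3392
  C=O: 2 × 773 = 1546
  O–H: 4 × 478 = 1912
  Σ(formed) = 7566 kJ
ΔH = Σ(broken) − Σ(formed) = 7088 − 7566 = −478 kJ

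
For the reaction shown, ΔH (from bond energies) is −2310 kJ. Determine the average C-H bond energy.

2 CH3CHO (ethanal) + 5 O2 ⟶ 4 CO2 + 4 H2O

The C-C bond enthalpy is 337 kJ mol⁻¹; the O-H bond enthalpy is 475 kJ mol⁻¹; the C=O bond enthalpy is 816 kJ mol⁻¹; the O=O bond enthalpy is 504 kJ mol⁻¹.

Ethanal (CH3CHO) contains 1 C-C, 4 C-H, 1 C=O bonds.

Let D be the C-H bond energy.
Σ(broken) = 2×337 + 8×D + 2×816 + 5×504 = 4826 + 8D
Σ(formed) = 8×816 + 8×475 = 10328
ΔH = Σ(broken) − Σ(formed) = (4826 + 8D) − (10328) = −5502 + 8D
Setting this equal to −2310 kJ gives 8D = 3192, so D = 399 kJ/mol.

D(C-H) ≈ 399 kJ/mol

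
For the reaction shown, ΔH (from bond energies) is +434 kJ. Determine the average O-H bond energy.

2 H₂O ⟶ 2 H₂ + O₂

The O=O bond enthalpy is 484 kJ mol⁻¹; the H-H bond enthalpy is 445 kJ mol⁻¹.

Let D be the O-H bond energy.
Σ(broken) = 4×D = 4D
Σ(formed) = 2×445 + 1×484 = 1374
ΔH = Σ(broken) − Σ(formed) = (4D) − (1374) = −1374 + 4D
Setting this equal to +434 kJ gives 4D = 1808, so D = 452 kJ/mol.

D(O-H) ≈ 452 kJ/mol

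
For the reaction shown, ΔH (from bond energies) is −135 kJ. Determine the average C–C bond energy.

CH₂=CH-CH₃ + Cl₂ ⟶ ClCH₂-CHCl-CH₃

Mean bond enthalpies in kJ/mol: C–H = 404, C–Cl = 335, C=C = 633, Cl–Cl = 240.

Let D be the C–C bond energy.
Σ(broken) = 1×D + 6×404 + 1×633 + 1×240 = 3297 + D
Σ(formed) = 2×D + 2×335 + 6×404 = 3094 + 2D
ΔH = Σ(broken) − Σ(formed) = (3297 + D) − (3094 + 2D) = +203 − D
Setting this equal to −135 kJ gives D = 338 kJ/mol.

D(C–C) ≈ 338 kJ/mol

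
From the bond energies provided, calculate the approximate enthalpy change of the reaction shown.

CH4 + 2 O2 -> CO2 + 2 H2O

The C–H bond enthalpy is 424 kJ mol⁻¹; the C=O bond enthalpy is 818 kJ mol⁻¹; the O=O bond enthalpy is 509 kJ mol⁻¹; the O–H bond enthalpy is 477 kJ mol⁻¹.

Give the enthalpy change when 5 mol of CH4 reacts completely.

Bonds broken (reactants):
  C–H: 4 × 424 = 1696
  O=O: 2 × 509 = 1018
  Σ(broken) = 2714 kJ
Bonds formed (products):
  C=O: 2 × 818 = 1636
  O–H: 4 × 477 = 1908
  Σ(formed) = 3544 kJ
ΔH = Σ(broken) − Σ(formed) = 2714 − 3544 = −830 kJ
For 5× the reaction as written: 5 × (−830) = −4150 kJ

ΔH = −4150 kJ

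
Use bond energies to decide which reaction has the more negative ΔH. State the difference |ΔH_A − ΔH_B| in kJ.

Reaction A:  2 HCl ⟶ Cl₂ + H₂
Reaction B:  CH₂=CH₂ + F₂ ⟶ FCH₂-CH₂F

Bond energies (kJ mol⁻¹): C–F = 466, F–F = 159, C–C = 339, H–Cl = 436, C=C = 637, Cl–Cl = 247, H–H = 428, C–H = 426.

Reaction B, by 672 kJ

Reaction A:
  Bonds broken (reactants):
    H–Cl: 2 × 436 = 872
    Σ(broken) = 872 kJ
  Bonds formed (products):
    Cl–Cl: 1 × 247 = 247
    H–H: 1 × 428 = 428
    Σ(formed) = 675 kJ
  ΔH_A = 872 − 675 = +197 kJ
Reaction B:
  Bonds broken (reactants):
    C–H: 4 × 426 = 1704
    C=C: 1 × 637 = 637
    F–F: 1 × 159 = 159
    Σ(broken) = 2500 kJ
  Bonds formed (products):
    C–C: 1 × 339 = 339
    C–F: 2 × 466 = 932
    C–H: 4 × 426 = 1704
    Σ(formed) = 2975 kJ
  ΔH_B = 2500 − 2975 = −475 kJ
ΔH_A − ΔH_B = +672 kJ, so reaction B has the more negative ΔH; |ΔH_A − ΔH_B| = 672 kJ.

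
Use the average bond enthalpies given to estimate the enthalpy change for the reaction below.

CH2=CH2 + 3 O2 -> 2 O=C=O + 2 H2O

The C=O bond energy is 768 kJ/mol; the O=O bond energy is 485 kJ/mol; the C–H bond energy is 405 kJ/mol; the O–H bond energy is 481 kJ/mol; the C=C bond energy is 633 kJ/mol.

Bonds broken (reactants):
  C–H: 4 × 405 = 1620
  C=C: 1 × 633 = 633
  O=O: 3 × 485 = 1455
  Σ(broken) = 3708 kJ
Bonds formed (products):
  C=O: 4 × 768 = 3072
  O–H: 4 × 481 = 1924
  Σ(formed) = 4996 kJ
ΔH = Σ(broken) − Σ(formed) = 3708 − 4996 = −1288 kJ

ΔH ≈ −1288 kJ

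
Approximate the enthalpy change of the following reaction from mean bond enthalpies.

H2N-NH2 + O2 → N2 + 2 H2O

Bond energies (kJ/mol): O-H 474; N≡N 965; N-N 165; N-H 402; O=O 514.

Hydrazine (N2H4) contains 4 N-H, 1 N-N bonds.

ΔH ≈ −574 kJ

Bonds broken (reactants):
  N-H: 4 × 402 = 1608
  N-N: 1 × 165 = 165
  O=O: 1 × 514 = 514
  Σ(broken) = 2287 kJ
Bonds formed (products):
  N≡N: 1 × 965 = 965
  O-H: 4 × 474 = 1896
  Σ(formed) = 2861 kJ
ΔH = Σ(broken) − Σ(formed) = 2287 − 2861 = −574 kJ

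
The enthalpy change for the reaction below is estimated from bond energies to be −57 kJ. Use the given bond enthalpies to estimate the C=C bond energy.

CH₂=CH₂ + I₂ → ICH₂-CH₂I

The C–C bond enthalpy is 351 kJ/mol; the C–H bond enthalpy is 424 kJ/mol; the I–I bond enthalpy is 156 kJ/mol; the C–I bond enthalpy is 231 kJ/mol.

D(C=C) ≈ 600 kJ/mol

Let D be the C=C bond energy.
Σ(broken) = 4×424 + 1×D + 1×156 = 1852 + D
Σ(formed) = 1×351 + 4×424 + 2×231 = 2509
ΔH = Σ(broken) − Σ(formed) = (1852 + D) − (2509) = −657 + D
Setting this equal to −57 kJ gives D = 600 kJ/mol.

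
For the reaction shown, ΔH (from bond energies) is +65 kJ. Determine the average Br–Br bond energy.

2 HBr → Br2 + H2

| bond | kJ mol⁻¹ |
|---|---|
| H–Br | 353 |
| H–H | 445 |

Let D be the Br–Br bond energy.
Σ(broken) = 2×353 = 706
Σ(formed) = 1×D + 1×445 = 445 + D
ΔH = Σ(broken) − Σ(formed) = (706) − (445 + D) = +261 − D
Setting this equal to +65 kJ gives D = 196 kJ/mol.

D(Br–Br) ≈ 196 kJ/mol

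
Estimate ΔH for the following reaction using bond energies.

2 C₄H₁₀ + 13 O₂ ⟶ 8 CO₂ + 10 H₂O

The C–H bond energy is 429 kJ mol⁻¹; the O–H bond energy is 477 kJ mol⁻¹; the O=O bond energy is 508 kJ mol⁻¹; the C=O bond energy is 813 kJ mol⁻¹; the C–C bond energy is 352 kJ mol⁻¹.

Bonds broken (reactants):
  C–C: 6 × 352 = 2112
  C–H: 20 × 429 = 8580
  O=O: 13 × 508 = 6604
  Σ(broken) = 17296 kJ
Bonds formed (products):
  C=O: 16 × 813 = 13008
  O–H: 20 × 477 = 9540
  Σ(formed) = 22548 kJ
ΔH = Σ(broken) − Σ(formed) = 17296 − 22548 = −5252 kJ

ΔH ≈ −5252 kJ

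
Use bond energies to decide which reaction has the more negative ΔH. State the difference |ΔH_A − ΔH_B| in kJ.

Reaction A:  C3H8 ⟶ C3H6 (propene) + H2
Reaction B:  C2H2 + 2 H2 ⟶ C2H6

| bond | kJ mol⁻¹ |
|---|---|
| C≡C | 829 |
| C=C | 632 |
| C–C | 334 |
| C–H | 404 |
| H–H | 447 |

Reaction B, by 290 kJ

Reaction A:
  Bonds broken (reactants):
    C–C: 2 × 334 = 668
    C–H: 8 × 404 = 3232
    Σ(broken) = 3900 kJ
  Bonds formed (products):
    C–C: 1 × 334 = 334
    C–H: 6 × 404 = 2424
    C=C: 1 × 632 = 632
    H–H: 1 × 447 = 447
    Σ(formed) = 3837 kJ
  ΔH_A = 3900 − 3837 = +63 kJ
Reaction B:
  Bonds broken (reactants):
    C≡C: 1 × 829 = 829
    C–H: 2 × 404 = 808
    H–H: 2 × 447 = 894
    Σ(broken) = 2531 kJ
  Bonds formed (products):
    C–C: 1 × 334 = 334
    C–H: 6 × 404 = 2424
    Σ(formed) = 2758 kJ
  ΔH_B = 2531 − 2758 = −227 kJ
ΔH_A − ΔH_B = +290 kJ, so reaction B has the more negative ΔH; |ΔH_A − ΔH_B| = 290 kJ.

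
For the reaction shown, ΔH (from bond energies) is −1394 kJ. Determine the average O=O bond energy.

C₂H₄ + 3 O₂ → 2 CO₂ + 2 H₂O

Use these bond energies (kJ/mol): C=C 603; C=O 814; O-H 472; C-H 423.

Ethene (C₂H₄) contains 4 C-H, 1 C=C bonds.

D(O=O) ≈ 485 kJ/mol

Let D be the O=O bond energy.
Σ(broken) = 4×423 + 1×603 + 3×D = 2295 + 3D
Σ(formed) = 4×814 + 4×472 = 5144
ΔH = Σ(broken) − Σ(formed) = (2295 + 3D) − (5144) = −2849 + 3D
Setting this equal to −1394 kJ gives 3D = 1455, so D = 485 kJ/mol.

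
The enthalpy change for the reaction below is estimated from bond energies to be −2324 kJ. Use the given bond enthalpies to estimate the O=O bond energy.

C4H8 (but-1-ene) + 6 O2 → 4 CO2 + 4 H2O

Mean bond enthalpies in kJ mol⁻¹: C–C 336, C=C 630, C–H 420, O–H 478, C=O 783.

D(O=O) ≈ 517 kJ/mol

Let D be the O=O bond energy.
Σ(broken) = 2×336 + 8×420 + 1×630 + 6×D = 4662 + 6D
Σ(formed) = 8×783 + 8×478 = 10088
ΔH = Σ(broken) − Σ(formed) = (4662 + 6D) − (10088) = −5426 + 6D
Setting this equal to −2324 kJ gives 6D = 3102, so D = 517 kJ/mol.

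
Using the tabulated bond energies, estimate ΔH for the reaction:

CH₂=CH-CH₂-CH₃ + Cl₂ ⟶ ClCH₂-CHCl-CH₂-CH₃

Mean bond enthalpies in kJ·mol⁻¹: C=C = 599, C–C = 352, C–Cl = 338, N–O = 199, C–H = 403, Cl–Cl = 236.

Bonds broken (reactants):
  C–C: 2 × 352 = 704
  C–H: 8 × 403 = 3224
  C=C: 1 × 599 = 599
  Cl–Cl: 1 × 236 = 236
  Σ(broken) = 4763 kJ
Bonds formed (products):
  C–C: 3 × 352 = 1056
  C–Cl: 2 × 338 = 676
  C–H: 8 × 403 = 3224
  Σ(formed) = 4956 kJ
ΔH = Σ(broken) − Σ(formed) = 4763 − 4956 = −193 kJ

ΔH ≈ −193 kJ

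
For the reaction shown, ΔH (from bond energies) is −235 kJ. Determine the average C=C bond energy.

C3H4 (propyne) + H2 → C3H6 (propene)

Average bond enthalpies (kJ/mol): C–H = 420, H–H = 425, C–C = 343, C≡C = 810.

D(C=C) ≈ 630 kJ/mol

Let D be the C=C bond energy.
Σ(broken) = 1×810 + 1×343 + 4×420 + 1×425 = 3258
Σ(formed) = 1×343 + 6×420 + 1×D = 2863 + D
ΔH = Σ(broken) − Σ(formed) = (3258) − (2863 + D) = +395 − D
Setting this equal to −235 kJ gives D = 630 kJ/mol.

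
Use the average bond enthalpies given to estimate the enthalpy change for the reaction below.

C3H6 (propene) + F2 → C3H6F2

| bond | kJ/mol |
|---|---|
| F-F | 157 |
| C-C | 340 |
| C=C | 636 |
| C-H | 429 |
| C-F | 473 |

ΔH ≈ −493 kJ

Bonds broken (reactants):
  C-C: 1 × 340 = 340
  C-H: 6 × 429 = 2574
  C=C: 1 × 636 = 636
  F-F: 1 × 157 = 157
  Σ(broken) = 3707 kJ
Bonds formed (products):
  C-C: 2 × 340 = 680
  C-F: 2 × 473 = 946
  C-H: 6 × 429 = 2574
  Σ(formed) = 4200 kJ
ΔH = Σ(broken) − Σ(formed) = 3707 − 4200 = −493 kJ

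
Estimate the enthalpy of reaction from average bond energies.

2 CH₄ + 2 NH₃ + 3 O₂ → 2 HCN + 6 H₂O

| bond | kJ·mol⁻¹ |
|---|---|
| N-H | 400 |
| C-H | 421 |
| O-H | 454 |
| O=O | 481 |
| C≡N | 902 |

Bonds broken (reactants):
  C-H: 8 × 421 = 3368
  N-H: 6 × 400 = 2400
  O=O: 3 × 481 = 1443
  Σ(broken) = 7211 kJ
Bonds formed (products):
  C≡N: 2 × 902 = 1804
  C-H: 2 × 421 = 842
  O-H: 12 × 454 = 5448
  Σ(formed) = 8094 kJ
ΔH = Σ(broken) − Σ(formed) = 7211 − 8094 = −883 kJ

ΔH ≈ −883 kJ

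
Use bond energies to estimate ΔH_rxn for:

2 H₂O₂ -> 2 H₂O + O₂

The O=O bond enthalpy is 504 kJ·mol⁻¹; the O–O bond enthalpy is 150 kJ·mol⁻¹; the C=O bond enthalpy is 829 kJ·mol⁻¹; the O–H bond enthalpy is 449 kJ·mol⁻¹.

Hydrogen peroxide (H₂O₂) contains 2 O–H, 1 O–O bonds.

ΔH ≈ −204 kJ

Bonds broken (reactants):
  O–H: 4 × 449 = 1796
  O–O: 2 × 150 = 300
  Σ(broken) = 2096 kJ
Bonds formed (products):
  O–H: 4 × 449 = 1796
  O=O: 1 × 504 = 504
  Σ(formed) = 2300 kJ
ΔH = Σ(broken) − Σ(formed) = 2096 − 2300 = −204 kJ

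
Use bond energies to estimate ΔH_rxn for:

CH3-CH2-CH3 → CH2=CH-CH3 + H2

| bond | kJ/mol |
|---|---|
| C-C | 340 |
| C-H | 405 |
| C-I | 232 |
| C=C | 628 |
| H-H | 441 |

ΔH ≈ +81 kJ

Bonds broken (reactants):
  C-C: 2 × 340 = 680
  C-H: 8 × 405 = 3240
  Σ(broken) = 3920 kJ
Bonds formed (products):
  C-C: 1 × 340 = 340
  C-H: 6 × 405 = 2430
  C=C: 1 × 628 = 628
  H-H: 1 × 441 = 441
  Σ(formed) = 3839 kJ
ΔH = Σ(broken) − Σ(formed) = 3920 − 3839 = +81 kJ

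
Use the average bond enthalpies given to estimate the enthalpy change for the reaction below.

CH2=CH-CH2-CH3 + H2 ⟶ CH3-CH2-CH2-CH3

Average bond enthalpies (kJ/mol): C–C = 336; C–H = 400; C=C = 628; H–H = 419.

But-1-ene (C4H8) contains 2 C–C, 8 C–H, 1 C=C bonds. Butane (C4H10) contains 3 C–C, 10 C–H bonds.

ΔH ≈ −89 kJ

Bonds broken (reactants):
  C–C: 2 × 336 = 672
  C–H: 8 × 400 = 3200
  C=C: 1 × 628 = 628
  H–H: 1 × 419 = 419
  Σ(broken) = 4919 kJ
Bonds formed (products):
  C–C: 3 × 336 = 1008
  C–H: 10 × 400 = 4000
  Σ(formed) = 5008 kJ
ΔH = Σ(broken) − Σ(formed) = 4919 − 5008 = −89 kJ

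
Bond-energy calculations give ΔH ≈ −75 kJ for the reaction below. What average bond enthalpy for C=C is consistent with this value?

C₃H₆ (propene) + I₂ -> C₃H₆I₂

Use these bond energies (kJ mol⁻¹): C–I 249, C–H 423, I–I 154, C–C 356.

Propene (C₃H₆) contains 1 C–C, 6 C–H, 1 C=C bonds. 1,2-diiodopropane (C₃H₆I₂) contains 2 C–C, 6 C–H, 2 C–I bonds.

D(C=C) ≈ 625 kJ/mol

Let D be the C=C bond energy.
Σ(broken) = 1×356 + 6×423 + 1×D + 1×154 = 3048 + D
Σ(formed) = 2×356 + 6×423 + 2×249 = 3748
ΔH = Σ(broken) − Σ(formed) = (3048 + D) − (3748) = −700 + D
Setting this equal to −75 kJ gives D = 625 kJ/mol.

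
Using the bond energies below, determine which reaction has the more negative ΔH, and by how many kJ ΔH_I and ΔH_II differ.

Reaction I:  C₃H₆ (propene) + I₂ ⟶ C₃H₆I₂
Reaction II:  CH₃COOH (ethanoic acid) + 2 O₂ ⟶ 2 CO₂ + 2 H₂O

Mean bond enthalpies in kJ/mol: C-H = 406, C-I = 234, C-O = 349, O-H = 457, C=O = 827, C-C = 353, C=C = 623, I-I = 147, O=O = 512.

Reaction I:
  Bonds broken (reactants):
    C-C: 1 × 353 = 353
    C-H: 6 × 406 = 2436
    C=C: 1 × 623 = 623
    I-I: 1 × 147 = 147
    Σ(broken) = 3559 kJ
  Bonds formed (products):
    C-C: 2 × 353 = 706
    C-H: 6 × 406 = 2436
    C-I: 2 × 234 = 468
    Σ(formed) = 3610 kJ
  ΔH_I = 3559 − 3610 = −51 kJ
Reaction II:
  Bonds broken (reactants):
    C-C: 1 × 353 = 353
    C-H: 3 × 406 = 1218
    C-O: 1 × 349 = 349
    C=O: 1 × 827 = 827
    O-H: 1 × 457 = 457
    O=O: 2 × 512 = 1024
    Σ(broken) = 4228 kJ
  Bonds formed (products):
    C=O: 4 × 827 = 3308
    O-H: 4 × 457 = 1828
    Σ(formed) = 5136 kJ
  ΔH_II = 4228 − 5136 = −908 kJ
ΔH_I − ΔH_II = +857 kJ, so reaction II has the more negative ΔH; |ΔH_I − ΔH_II| = 857 kJ.

Reaction II, by 857 kJ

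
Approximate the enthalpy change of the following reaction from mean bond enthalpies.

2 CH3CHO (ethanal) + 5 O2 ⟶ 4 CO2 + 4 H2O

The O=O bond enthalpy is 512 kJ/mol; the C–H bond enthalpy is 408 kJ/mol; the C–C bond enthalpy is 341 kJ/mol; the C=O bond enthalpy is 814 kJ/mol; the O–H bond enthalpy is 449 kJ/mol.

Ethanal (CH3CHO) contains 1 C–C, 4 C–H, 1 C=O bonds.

ΔH ≈ −1970 kJ

Bonds broken (reactants):
  C–C: 2 × 341 = 682
  C–H: 8 × 408 = 3264
  C=O: 2 × 814 = 1628
  O=O: 5 × 512 = 2560
  Σ(broken) = 8134 kJ
Bonds formed (products):
  C=O: 8 × 814 = 6512
  O–H: 8 × 449 = 3592
  Σ(formed) = 10104 kJ
ΔH = Σ(broken) − Σ(formed) = 8134 − 10104 = −1970 kJ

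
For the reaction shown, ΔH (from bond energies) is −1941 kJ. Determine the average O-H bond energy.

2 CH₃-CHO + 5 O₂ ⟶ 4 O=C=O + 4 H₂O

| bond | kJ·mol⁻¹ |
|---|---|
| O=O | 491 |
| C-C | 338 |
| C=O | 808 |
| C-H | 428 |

D(O-H) ≈ 456 kJ/mol

Let D be the O-H bond energy.
Σ(broken) = 2×338 + 8×428 + 2×808 + 5×491 = 8171
Σ(formed) = 8×808 + 8×D = 6464 + 8D
ΔH = Σ(broken) − Σ(formed) = (8171) − (6464 + 8D) = +1707 − 8D
Setting this equal to −1941 kJ gives 8D = 3648, so D = 456 kJ/mol.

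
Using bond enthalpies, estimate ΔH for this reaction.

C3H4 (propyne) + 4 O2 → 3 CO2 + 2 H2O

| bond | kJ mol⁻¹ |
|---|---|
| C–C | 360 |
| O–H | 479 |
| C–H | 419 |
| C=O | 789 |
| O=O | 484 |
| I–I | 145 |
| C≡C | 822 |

ΔH ≈ −1856 kJ

Bonds broken (reactants):
  C≡C: 1 × 822 = 822
  C–C: 1 × 360 = 360
  C–H: 4 × 419 = 1676
  O=O: 4 × 484 = 1936
  Σ(broken) = 4794 kJ
Bonds formed (products):
  C=O: 6 × 789 = 4734
  O–H: 4 × 479 = 1916
  Σ(formed) = 6650 kJ
ΔH = Σ(broken) − Σ(formed) = 4794 − 6650 = −1856 kJ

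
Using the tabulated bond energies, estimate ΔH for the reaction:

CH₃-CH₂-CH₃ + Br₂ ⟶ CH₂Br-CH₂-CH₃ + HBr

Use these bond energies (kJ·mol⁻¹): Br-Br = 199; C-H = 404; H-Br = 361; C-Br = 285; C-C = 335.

ΔH ≈ −43 kJ

Bonds broken (reactants):
  Br-Br: 1 × 199 = 199
  C-C: 2 × 335 = 670
  C-H: 8 × 404 = 3232
  Σ(broken) = 4101 kJ
Bonds formed (products):
  C-Br: 1 × 285 = 285
  C-C: 2 × 335 = 670
  C-H: 7 × 404 = 2828
  H-Br: 1 × 361 = 361
  Σ(formed) = 4144 kJ
ΔH = Σ(broken) − Σ(formed) = 4101 − 4144 = −43 kJ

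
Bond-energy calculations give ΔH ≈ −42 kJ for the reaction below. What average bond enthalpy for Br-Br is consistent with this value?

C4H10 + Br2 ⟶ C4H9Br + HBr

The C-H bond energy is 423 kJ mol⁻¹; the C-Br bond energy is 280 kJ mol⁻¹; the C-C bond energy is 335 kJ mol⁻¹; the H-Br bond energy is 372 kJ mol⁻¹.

D(Br-Br) ≈ 187 kJ/mol

Let D be the Br-Br bond energy.
Σ(broken) = 1×D + 3×335 + 10×423 = 5235 + D
Σ(formed) = 1×280 + 3×335 + 9×423 + 1×372 = 5464
ΔH = Σ(broken) − Σ(formed) = (5235 + D) − (5464) = −229 + D
Setting this equal to −42 kJ gives D = 187 kJ/mol.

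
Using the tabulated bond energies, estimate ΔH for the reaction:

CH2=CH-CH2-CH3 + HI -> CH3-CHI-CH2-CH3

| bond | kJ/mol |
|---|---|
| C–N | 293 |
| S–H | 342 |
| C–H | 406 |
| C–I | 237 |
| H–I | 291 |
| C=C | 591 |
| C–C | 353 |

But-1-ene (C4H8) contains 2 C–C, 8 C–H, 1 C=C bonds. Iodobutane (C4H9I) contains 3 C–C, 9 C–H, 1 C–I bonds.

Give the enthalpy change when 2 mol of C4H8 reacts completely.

Bonds broken (reactants):
  C–C: 2 × 353 = 706
  C–H: 8 × 406 = 3248
  C=C: 1 × 591 = 591
  H–I: 1 × 291 = 291
  Σ(broken) = 4836 kJ
Bonds formed (products):
  C–C: 3 × 353 = 1059
  C–H: 9 × 406 = 3654
  C–I: 1 × 237 = 237
  Σ(formed) = 4950 kJ
ΔH = Σ(broken) − Σ(formed) = 4836 − 4950 = −114 kJ
For 2× the reaction as written: 2 × (−114) = −228 kJ

ΔH = −228 kJ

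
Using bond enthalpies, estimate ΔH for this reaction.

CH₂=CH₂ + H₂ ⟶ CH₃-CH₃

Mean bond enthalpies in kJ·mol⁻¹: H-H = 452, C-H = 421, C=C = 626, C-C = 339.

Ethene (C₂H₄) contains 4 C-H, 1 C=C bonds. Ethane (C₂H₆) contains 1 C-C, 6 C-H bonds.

ΔH ≈ −103 kJ

Bonds broken (reactants):
  C-H: 4 × 421 = 1684
  C=C: 1 × 626 = 626
  H-H: 1 × 452 = 452
  Σ(broken) = 2762 kJ
Bonds formed (products):
  C-C: 1 × 339 = 339
  C-H: 6 × 421 = 2526
  Σ(formed) = 2865 kJ
ΔH = Σ(broken) − Σ(formed) = 2762 − 2865 = −103 kJ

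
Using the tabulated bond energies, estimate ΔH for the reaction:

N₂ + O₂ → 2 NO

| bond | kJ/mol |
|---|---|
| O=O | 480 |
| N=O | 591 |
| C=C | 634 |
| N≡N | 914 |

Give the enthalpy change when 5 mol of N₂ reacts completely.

ΔH = +1060 kJ

Bonds broken (reactants):
  N≡N: 1 × 914 = 914
  O=O: 1 × 480 = 480
  Σ(broken) = 1394 kJ
Bonds formed (products):
  N=O: 2 × 591 = 1182
  Σ(formed) = 1182 kJ
ΔH = Σ(broken) − Σ(formed) = 1394 − 1182 = +212 kJ
For 5× the reaction as written: 5 × (+212) = +1060 kJ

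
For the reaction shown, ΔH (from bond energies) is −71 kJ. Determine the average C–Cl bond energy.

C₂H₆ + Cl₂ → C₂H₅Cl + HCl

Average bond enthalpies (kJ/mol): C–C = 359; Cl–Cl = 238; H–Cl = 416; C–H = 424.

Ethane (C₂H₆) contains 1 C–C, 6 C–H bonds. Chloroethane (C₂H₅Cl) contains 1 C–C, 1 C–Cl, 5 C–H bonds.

Let D be the C–Cl bond energy.
Σ(broken) = 1×359 + 6×424 + 1×238 = 3141
Σ(formed) = 1×359 + 1×D + 5×424 + 1×416 = 2895 + D
ΔH = Σ(broken) − Σ(formed) = (3141) − (2895 + D) = +246 − D
Setting this equal to −71 kJ gives D = 317 kJ/mol.

D(C–Cl) ≈ 317 kJ/mol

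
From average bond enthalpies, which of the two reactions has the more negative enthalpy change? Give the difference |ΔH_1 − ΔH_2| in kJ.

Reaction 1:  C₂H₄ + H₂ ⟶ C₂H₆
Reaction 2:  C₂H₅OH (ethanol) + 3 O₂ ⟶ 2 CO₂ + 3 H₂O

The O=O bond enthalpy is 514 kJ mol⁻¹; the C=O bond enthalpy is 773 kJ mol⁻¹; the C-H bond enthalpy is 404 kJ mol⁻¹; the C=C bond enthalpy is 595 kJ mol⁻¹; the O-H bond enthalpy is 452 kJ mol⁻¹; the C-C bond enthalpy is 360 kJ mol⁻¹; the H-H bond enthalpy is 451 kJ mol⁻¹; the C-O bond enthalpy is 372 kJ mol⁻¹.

Reaction 1:
  Bonds broken (reactants):
    C-H: 4 × 404 = 1616
    C=C: 1 × 595 = 595
    H-H: 1 × 451 = 451
    Σ(broken) = 2662 kJ
  Bonds formed (products):
    C-C: 1 × 360 = 360
    C-H: 6 × 404 = 2424
    Σ(formed) = 2784 kJ
  ΔH_1 = 2662 − 2784 = −122 kJ
Reaction 2:
  Bonds broken (reactants):
    C-C: 1 × 360 = 360
    C-H: 5 × 404 = 2020
    C-O: 1 × 372 = 372
    O-H: 1 × 452 = 452
    O=O: 3 × 514 = 1542
    Σ(broken) = 4746 kJ
  Bonds formed (products):
    C=O: 4 × 773 = 3092
    O-H: 6 × 452 = 2712
    Σ(formed) = 5804 kJ
  ΔH_2 = 4746 − 5804 = −1058 kJ
ΔH_1 − ΔH_2 = +936 kJ, so reaction 2 has the more negative ΔH; |ΔH_1 − ΔH_2| = 936 kJ.

Reaction 2, by 936 kJ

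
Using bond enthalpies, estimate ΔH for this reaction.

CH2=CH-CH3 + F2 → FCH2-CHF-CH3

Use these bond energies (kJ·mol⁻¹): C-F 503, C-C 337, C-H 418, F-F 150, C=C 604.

Bonds broken (reactants):
  C-C: 1 × 337 = 337
  C-H: 6 × 418 = 2508
  C=C: 1 × 604 = 604
  F-F: 1 × 150 = 150
  Σ(broken) = 3599 kJ
Bonds formed (products):
  C-C: 2 × 337 = 674
  C-F: 2 × 503 = 1006
  C-H: 6 × 418 = 2508
  Σ(formed) = 4188 kJ
ΔH = Σ(broken) − Σ(formed) = 3599 − 4188 = −589 kJ

ΔH ≈ −589 kJ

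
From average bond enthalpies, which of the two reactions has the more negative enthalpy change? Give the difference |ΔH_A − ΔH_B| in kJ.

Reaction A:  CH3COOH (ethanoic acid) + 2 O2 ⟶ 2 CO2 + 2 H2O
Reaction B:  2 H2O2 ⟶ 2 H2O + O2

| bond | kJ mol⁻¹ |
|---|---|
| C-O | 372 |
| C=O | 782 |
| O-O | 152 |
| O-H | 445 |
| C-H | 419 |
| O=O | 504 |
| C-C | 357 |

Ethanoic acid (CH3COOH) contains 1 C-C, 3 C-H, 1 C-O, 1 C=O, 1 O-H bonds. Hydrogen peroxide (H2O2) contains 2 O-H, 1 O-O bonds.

Reaction A:
  Bonds broken (reactants):
    C-C: 1 × 357 = 357
    C-H: 3 × 419 = 1257
    C-O: 1 × 372 = 372
    C=O: 1 × 782 = 782
    O-H: 1 × 445 = 445
    O=O: 2 × 504 = 1008
    Σ(broken) = 4221 kJ
  Bonds formed (products):
    C=O: 4 × 782 = 3128
    O-H: 4 × 445 = 1780
    Σ(formed) = 4908 kJ
  ΔH_A = 4221 − 4908 = −687 kJ
Reaction B:
  Bonds broken (reactants):
    O-H: 4 × 445 = 1780
    O-O: 2 × 152 = 304
    Σ(broken) = 2084 kJ
  Bonds formed (products):
    O-H: 4 × 445 = 1780
    O=O: 1 × 504 = 504
    Σ(formed) = 2284 kJ
  ΔH_B = 2084 − 2284 = −200 kJ
ΔH_A − ΔH_B = −487 kJ, so reaction A has the more negative ΔH; |ΔH_A − ΔH_B| = 487 kJ.

Reaction A, by 487 kJ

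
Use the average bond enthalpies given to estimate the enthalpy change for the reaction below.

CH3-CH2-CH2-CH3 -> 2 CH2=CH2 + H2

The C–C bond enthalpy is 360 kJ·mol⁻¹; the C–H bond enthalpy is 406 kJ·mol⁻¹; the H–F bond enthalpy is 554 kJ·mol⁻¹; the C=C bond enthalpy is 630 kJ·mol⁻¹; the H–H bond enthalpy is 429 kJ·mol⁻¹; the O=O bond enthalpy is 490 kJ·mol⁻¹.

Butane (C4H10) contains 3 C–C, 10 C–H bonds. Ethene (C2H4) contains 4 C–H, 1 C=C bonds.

ΔH ≈ +203 kJ

Bonds broken (reactants):
  C–C: 3 × 360 = 1080
  C–H: 10 × 406 = 4060
  Σ(broken) = 5140 kJ
Bonds formed (products):
  C–H: 8 × 406 = 3248
  C=C: 2 × 630 = 1260
  H–H: 1 × 429 = 429
  Σ(formed) = 4937 kJ
ΔH = Σ(broken) − Σ(formed) = 5140 − 4937 = +203 kJ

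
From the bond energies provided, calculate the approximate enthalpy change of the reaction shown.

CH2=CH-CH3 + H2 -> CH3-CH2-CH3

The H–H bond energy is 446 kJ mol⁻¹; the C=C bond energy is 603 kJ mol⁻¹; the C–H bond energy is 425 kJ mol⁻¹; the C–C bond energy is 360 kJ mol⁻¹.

ΔH ≈ −161 kJ

Bonds broken (reactants):
  C–C: 1 × 360 = 360
  C–H: 6 × 425 = 2550
  C=C: 1 × 603 = 603
  H–H: 1 × 446 = 446
  Σ(broken) = 3959 kJ
Bonds formed (products):
  C–C: 2 × 360 = 720
  C–H: 8 × 425 = 3400
  Σ(formed) = 4120 kJ
ΔH = Σ(broken) − Σ(formed) = 3959 − 4120 = −161 kJ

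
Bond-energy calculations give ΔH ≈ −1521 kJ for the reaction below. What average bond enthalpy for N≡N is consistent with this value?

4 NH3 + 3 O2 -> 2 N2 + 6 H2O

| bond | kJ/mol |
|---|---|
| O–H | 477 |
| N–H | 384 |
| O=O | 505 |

Let D be the N≡N bond energy.
Σ(broken) = 12×384 + 3×505 = 6123
Σ(formed) = 2×D + 12×477 = 5724 + 2D
ΔH = Σ(broken) − Σ(formed) = (6123) − (5724 + 2D) = +399 − 2D
Setting this equal to −1521 kJ gives 2D = 1920, so D = 960 kJ/mol.

D(N≡N) ≈ 960 kJ/mol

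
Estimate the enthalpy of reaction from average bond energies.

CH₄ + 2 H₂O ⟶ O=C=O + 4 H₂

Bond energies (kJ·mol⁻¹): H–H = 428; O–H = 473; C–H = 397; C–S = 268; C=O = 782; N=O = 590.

ΔH ≈ +204 kJ

Bonds broken (reactants):
  C–H: 4 × 397 = 1588
  O–H: 4 × 473 = 1892
  Σ(broken) = 3480 kJ
Bonds formed (products):
  C=O: 2 × 782 = 1564
  H–H: 4 × 428 = 1712
  Σ(formed) = 3276 kJ
ΔH = Σ(broken) − Σ(formed) = 3480 − 3276 = +204 kJ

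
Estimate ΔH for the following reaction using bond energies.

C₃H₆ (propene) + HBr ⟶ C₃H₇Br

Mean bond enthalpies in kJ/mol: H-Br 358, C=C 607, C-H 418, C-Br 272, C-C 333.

ΔH ≈ −58 kJ

Bonds broken (reactants):
  C-C: 1 × 333 = 333
  C-H: 6 × 418 = 2508
  C=C: 1 × 607 = 607
  H-Br: 1 × 358 = 358
  Σ(broken) = 3806 kJ
Bonds formed (products):
  C-Br: 1 × 272 = 272
  C-C: 2 × 333 = 666
  C-H: 7 × 418 = 2926
  Σ(formed) = 3864 kJ
ΔH = Σ(broken) − Σ(formed) = 3806 − 3864 = −58 kJ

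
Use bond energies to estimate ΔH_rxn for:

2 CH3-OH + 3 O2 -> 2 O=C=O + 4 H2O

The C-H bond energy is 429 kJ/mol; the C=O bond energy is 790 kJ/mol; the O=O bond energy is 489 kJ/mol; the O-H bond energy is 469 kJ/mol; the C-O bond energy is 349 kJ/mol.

Bonds broken (reactants):
  C-H: 6 × 429 = 2574
  C-O: 2 × 349 = 698
  O-H: 2 × 469 = 938
  O=O: 3 × 489 = 1467
  Σ(broken) = 5677 kJ
Bonds formed (products):
  C=O: 4 × 790 = 3160
  O-H: 8 × 469 = 3752
  Σ(formed) = 6912 kJ
ΔH = Σ(broken) − Σ(formed) = 5677 − 6912 = −1235 kJ

ΔH ≈ −1235 kJ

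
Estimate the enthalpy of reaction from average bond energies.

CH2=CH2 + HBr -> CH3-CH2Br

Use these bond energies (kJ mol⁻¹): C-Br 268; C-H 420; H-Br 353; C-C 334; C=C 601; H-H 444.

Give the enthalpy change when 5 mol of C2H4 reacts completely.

Bonds broken (reactants):
  C-H: 4 × 420 = 1680
  C=C: 1 × 601 = 601
  H-Br: 1 × 353 = 353
  Σ(broken) = 2634 kJ
Bonds formed (products):
  C-Br: 1 × 268 = 268
  C-C: 1 × 334 = 334
  C-H: 5 × 420 = 2100
  Σ(formed) = 2702 kJ
ΔH = Σ(broken) − Σ(formed) = 2634 − 2702 = −68 kJ
For 5× the reaction as written: 5 × (−68) = −340 kJ

ΔH = −340 kJ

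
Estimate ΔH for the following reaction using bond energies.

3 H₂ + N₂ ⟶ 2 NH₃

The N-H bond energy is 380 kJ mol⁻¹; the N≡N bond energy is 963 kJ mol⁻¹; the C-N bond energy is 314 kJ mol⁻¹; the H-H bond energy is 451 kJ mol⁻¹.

ΔH ≈ +36 kJ

Bonds broken (reactants):
  H-H: 3 × 451 = 1353
  N≡N: 1 × 963 = 963
  Σ(broken) = 2316 kJ
Bonds formed (products):
  N-H: 6 × 380 = 2280
  Σ(formed) = 2280 kJ
ΔH = Σ(broken) − Σ(formed) = 2316 − 2280 = +36 kJ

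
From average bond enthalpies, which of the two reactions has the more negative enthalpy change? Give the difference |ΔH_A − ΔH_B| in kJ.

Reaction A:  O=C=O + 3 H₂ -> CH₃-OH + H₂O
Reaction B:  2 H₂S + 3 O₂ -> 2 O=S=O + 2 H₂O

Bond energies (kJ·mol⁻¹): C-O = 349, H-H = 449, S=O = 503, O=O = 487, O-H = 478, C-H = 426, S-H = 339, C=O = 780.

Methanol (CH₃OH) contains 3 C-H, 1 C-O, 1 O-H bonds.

Reaction A:
  Bonds broken (reactants):
    C=O: 2 × 780 = 1560
    H-H: 3 × 449 = 1347
    Σ(broken) = 2907 kJ
  Bonds formed (products):
    C-H: 3 × 426 = 1278
    C-O: 1 × 349 = 349
    O-H: 3 × 478 = 1434
    Σ(formed) = 3061 kJ
  ΔH_A = 2907 − 3061 = −154 kJ
Reaction B:
  Bonds broken (reactants):
    O=O: 3 × 487 = 1461
    S-H: 4 × 339 = 1356
    Σ(broken) = 2817 kJ
  Bonds formed (products):
    O-H: 4 × 478 = 1912
    S=O: 4 × 503 = 2012
    Σ(formed) = 3924 kJ
  ΔH_B = 2817 − 3924 = −1107 kJ
ΔH_A − ΔH_B = +953 kJ, so reaction B has the more negative ΔH; |ΔH_A − ΔH_B| = 953 kJ.

Reaction B, by 953 kJ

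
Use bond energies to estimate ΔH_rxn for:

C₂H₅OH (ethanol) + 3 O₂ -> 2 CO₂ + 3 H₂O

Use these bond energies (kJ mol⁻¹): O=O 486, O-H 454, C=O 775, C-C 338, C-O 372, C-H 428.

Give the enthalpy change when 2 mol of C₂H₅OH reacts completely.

Bonds broken (reactants):
  C-C: 1 × 338 = 338
  C-H: 5 × 428 = 2140
  C-O: 1 × 372 = 372
  O-H: 1 × 454 = 454
  O=O: 3 × 486 = 1458
  Σ(broken) = 4762 kJ
Bonds formed (products):
  C=O: 4 × 775 = 3100
  O-H: 6 × 454 = 2724
  Σ(formed) = 5824 kJ
ΔH = Σ(broken) − Σ(formed) = 4762 − 5824 = −1062 kJ
For 2× the reaction as written: 2 × (−1062) = −2124 kJ

ΔH = −2124 kJ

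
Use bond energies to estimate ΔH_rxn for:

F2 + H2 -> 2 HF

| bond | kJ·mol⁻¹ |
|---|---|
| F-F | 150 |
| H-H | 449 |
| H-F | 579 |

ΔH ≈ −559 kJ

Bonds broken (reactants):
  F-F: 1 × 150 = 150
  H-H: 1 × 449 = 449
  Σ(broken) = 599 kJ
Bonds formed (products):
  H-F: 2 × 579 = 1158
  Σ(formed) = 1158 kJ
ΔH = Σ(broken) − Σ(formed) = 599 − 1158 = −559 kJ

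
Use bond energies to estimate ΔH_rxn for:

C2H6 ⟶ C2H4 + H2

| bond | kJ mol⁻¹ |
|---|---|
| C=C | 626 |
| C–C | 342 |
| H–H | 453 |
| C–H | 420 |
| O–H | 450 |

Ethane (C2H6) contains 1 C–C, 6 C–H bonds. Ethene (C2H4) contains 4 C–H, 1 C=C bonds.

ΔH ≈ +103 kJ

Bonds broken (reactants):
  C–C: 1 × 342 = 342
  C–H: 6 × 420 = 2520
  Σ(broken) = 2862 kJ
Bonds formed (products):
  C–H: 4 × 420 = 1680
  C=C: 1 × 626 = 626
  H–H: 1 × 453 = 453
  Σ(formed) = 2759 kJ
ΔH = Σ(broken) − Σ(formed) = 2862 − 2759 = +103 kJ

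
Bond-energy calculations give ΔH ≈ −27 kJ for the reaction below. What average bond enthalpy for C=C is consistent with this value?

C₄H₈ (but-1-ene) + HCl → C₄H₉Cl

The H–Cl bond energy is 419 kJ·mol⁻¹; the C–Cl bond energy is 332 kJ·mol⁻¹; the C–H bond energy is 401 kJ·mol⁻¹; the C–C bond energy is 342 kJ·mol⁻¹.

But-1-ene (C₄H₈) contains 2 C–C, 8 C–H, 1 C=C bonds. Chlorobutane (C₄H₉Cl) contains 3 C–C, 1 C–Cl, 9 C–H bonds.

D(C=C) ≈ 629 kJ/mol

Let D be the C=C bond energy.
Σ(broken) = 2×342 + 8×401 + 1×D + 1×419 = 4311 + D
Σ(formed) = 3×342 + 1×332 + 9×401 = 4967
ΔH = Σ(broken) − Σ(formed) = (4311 + D) − (4967) = −656 + D
Setting this equal to −27 kJ gives D = 629 kJ/mol.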